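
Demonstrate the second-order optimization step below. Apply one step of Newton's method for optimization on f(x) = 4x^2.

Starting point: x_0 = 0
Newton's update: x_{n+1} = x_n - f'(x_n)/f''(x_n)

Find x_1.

f(x) = 4x^2
f'(x) = 8x + (0), f''(x) = 8
Newton step: x_1 = x_0 - f'(x_0)/f''(x_0)
f'(0) = 0
x_1 = 0 - 0/8 = 0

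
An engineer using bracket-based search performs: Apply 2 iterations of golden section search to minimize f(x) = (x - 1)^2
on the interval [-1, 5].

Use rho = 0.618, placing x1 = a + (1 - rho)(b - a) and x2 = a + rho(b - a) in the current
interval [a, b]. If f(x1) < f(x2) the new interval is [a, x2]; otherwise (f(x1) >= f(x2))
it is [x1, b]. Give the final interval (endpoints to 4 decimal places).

Golden section search for min of f(x) = (x - 1)^2 on [-1, 5].
Each step: x1 = a + (1 - rho)(b - a), x2 = a + rho(b - a); if f(x1) < f(x2) keep [a, x2], otherwise keep [x1, b].
Step 1: [-1.0000, 5.0000], x1=1.2920 (f=0.0853), x2=2.7080 (f=2.9173); f(x1) < f(x2) => keep [-1.0000, 2.7080]
Step 2: [-1.0000, 2.7080], x1=0.4165 (f=0.3405), x2=1.2915 (f=0.0850); f(x1) > f(x2) => keep [0.4165, 2.7080]
Final interval: [0.4165, 2.7080]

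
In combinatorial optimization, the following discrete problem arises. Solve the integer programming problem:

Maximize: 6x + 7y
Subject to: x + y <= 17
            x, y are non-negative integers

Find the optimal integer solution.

Objective: 6x + 7y, constraint: x + y <= 17
Coefficient of y is 7 > coefficient of x is 6, so allocate the entire budget to y.
Optimal: x = 0, y = 17, value = 119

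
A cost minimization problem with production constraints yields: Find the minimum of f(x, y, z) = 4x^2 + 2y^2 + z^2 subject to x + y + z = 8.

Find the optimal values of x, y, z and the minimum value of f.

Using Lagrange multipliers on f = 4x^2 + 2y^2 + z^2 with constraint x + y + z = 8:
Conditions: 2*4*x = lambda, 2*2*y = lambda, 2*1*z = lambda
So x = lambda/8, y = lambda/4, z = lambda/2
Substituting into constraint: lambda * (7/8) = 8
lambda = 64/7
x = 8/7, y = 16/7, z = 32/7
Minimum value = 256/7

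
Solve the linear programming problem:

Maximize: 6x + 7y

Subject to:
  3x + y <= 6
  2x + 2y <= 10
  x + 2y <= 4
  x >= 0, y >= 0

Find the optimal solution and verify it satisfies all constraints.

Feasible vertices: (0, 0), (0, 2), (8/5, 6/5), (2, 0)
Objective 6x + 7y at each vertex:
  (0, 0): 0
  (0, 2): 14
  (8/5, 6/5): 18
  (2, 0): 12
Maximum is 18 at (8/5, 6/5).
Verify constraints at (x, y) = (8/5, 6/5):
  3*(8/5) + 1*(6/5) = 6 <= 6 (active)
  2*(8/5) + 2*(6/5) = 28/5 <= 10
  1*(8/5) + 2*(6/5) = 4 <= 4 (active)
  x = 8/5 >= 0, y = 6/5 >= 0. All constraints satisfied.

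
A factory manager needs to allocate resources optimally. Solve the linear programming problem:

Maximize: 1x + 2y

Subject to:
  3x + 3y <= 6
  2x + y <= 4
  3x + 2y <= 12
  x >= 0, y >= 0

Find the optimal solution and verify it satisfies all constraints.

Feasible vertices: (0, 0), (0, 2), (2, 0)
Objective 1x + 2y at each vertex:
  (0, 0): 0
  (0, 2): 4
  (2, 0): 2
Maximum is 4 at (0, 2).
Verify constraints at (x, y) = (0, 2):
  3*0 + 3*2 = 6 <= 6 (active)
  2*0 + 1*2 = 2 <= 4
  3*0 + 2*2 = 4 <= 12
  x = 0 >= 0, y = 2 >= 0. All constraints satisfied.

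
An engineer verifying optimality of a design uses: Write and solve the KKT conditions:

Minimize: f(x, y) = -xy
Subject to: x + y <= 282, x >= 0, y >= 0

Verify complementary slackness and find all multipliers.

Problem: min -xy s.t. x + y <= 282 (multiplier lambda), x >= 0 (mu_x), y >= 0 (mu_y)
KKT stationarity: -y + lambda - mu_x = 0, -x + lambda - mu_y = 0, with lambda, mu_x, mu_y >= 0
Complementary slackness: lambda*(x + y - 282) = 0, mu_x*x = 0, mu_y*y = 0
If lambda = 0: y = -mu_x <= 0 and x = -mu_y <= 0 force x = y = 0 with f = 0; but x = y = 141 is feasible with f = -19881 < 0, so this is not the minimum. Hence lambda > 0 and x + y = 282.
Try x > 0, y > 0 (so mu_x = mu_y = 0): y = lambda, x = lambda => x = y = lambda
x + y = 282 => 2*lambda = 282 => lambda = 141
x* = y* = 141 > 0, consistent with mu_x = mu_y = 0.
(Any feasible point with x = 0 or y = 0 has f = 0 > -19881, so the minimum is not on those boundaries.)
min(-xy) = -19881 (i.e. max xy = 19881)
Multipliers: lambda = 141, mu_x = 0, mu_y = 0
Complementary slackness: lambda*(x + y - 282) = 141*(141 + 141 - 282) = 0, mu_x*x = 0*141 = 0, mu_y*y = 0*141 = 0. Satisfied.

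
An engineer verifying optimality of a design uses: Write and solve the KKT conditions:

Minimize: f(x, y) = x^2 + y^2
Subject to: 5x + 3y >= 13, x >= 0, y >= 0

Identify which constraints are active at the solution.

KKT conditions for min x^2 + y^2 s.t. 5x + 3y >= 13, x >= 0, y >= 0:
Stationarity: 2x = mu*5 + mu_x, 2y = mu*3 + mu_y, with mu, mu_x, mu_y >= 0
Complementary slackness: mu*(5x + 3y - 13) = 0, mu_x*x = 0, mu_y*y = 0
(0, 0) is infeasible (5*0 + 3*0 < 13), so if mu = 0 stationarity would force x = mu_x/2 >= 0, y = mu_y/2 >= 0 with mu_x*x = mu_y*y = 0, i.e. x = y = 0: contradiction. Hence mu > 0 and 5x + 3y = 13 is active.
Try x > 0, y > 0 (so mu_x = mu_y = 0): x = 5*mu/2, y = 3*mu/2
Substitute: 5*(5*mu/2) + 3*(3*mu/2) = 13
  mu*34/2 = 13 => mu = 13/17
x* = 65/34 > 0, y* = 39/34 > 0, consistent with mu_x = mu_y = 0.
f is convex and the constraints are linear, so this KKT point is the global minimum.
f* = 169/34
Active constraints: 5x + 3y >= 13 (holds with equality, mu = 13/17 > 0); x >= 0 and y >= 0 are inactive (mu_x = mu_y = 0).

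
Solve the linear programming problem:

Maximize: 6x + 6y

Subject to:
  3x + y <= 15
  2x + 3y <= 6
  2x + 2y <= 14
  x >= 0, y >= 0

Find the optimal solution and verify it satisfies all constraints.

Feasible vertices: (0, 0), (0, 2), (3, 0)
Objective 6x + 6y at each vertex:
  (0, 0): 0
  (0, 2): 12
  (3, 0): 18
Maximum is 18 at (3, 0).
Verify constraints at (x, y) = (3, 0):
  3*3 + 1*0 = 9 <= 15
  2*3 + 3*0 = 6 <= 6 (active)
  2*3 + 2*0 = 6 <= 14
  x = 3 >= 0, y = 0 >= 0. All constraints satisfied.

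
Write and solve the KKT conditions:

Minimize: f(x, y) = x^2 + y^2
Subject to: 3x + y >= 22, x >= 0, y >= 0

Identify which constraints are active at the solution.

KKT conditions for min x^2 + y^2 s.t. 3x + 1y >= 22, x >= 0, y >= 0:
Stationarity: 2x = mu*3 + mu_x, 2y = mu*1 + mu_y, with mu, mu_x, mu_y >= 0
Complementary slackness: mu*(3x + y - 22) = 0, mu_x*x = 0, mu_y*y = 0
(0, 0) is infeasible (3*0 + 1*0 < 22), so if mu = 0 stationarity would force x = mu_x/2 >= 0, y = mu_y/2 >= 0 with mu_x*x = mu_y*y = 0, i.e. x = y = 0: contradiction. Hence mu > 0 and 3x + y = 22 is active.
Try x > 0, y > 0 (so mu_x = mu_y = 0): x = 3*mu/2, y = 1*mu/2
Substitute: 3*(3*mu/2) + 1*(1*mu/2) = 22
  mu*10/2 = 22 => mu = 22/5
x* = 33/5 > 0, y* = 11/5 > 0, consistent with mu_x = mu_y = 0.
f is convex and the constraints are linear, so this KKT point is the global minimum.
f* = 242/5
Active constraints: 3x + y >= 22 (holds with equality, mu = 22/5 > 0); x >= 0 and y >= 0 are inactive (mu_x = mu_y = 0).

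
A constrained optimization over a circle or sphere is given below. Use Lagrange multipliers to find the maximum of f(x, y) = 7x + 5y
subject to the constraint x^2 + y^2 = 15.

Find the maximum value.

Set up Lagrange conditions: grad f = lambda * grad g
  7 = 2*lambda*x
  5 = 2*lambda*y
From these: x/y = 7/5, so x = 7t, y = 5t for some t.
Substitute into constraint: (7t)^2 + (5t)^2 = 15
  t^2 * 74 = 15
  t = sqrt(15/74)
Maximum = 7*x + 5*y = (7^2 + 5^2)*t = 74 * sqrt(15/74) = sqrt(1110)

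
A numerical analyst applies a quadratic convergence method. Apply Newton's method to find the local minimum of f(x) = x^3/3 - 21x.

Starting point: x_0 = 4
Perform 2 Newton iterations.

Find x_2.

f(x) = x^3/3 - 21x
f'(x) = x^2 - 21, f''(x) = 2x
Newton update: x_{n+1} = x_n - (x_n^2 - 21)/(2*x_n)
Step 1: x_0 = 4, f'=-5, f''=8, x_1 = 37/8
Step 2: x_1 = 37/8, f'=25/64, f''=37/4, x_2 = 2713/592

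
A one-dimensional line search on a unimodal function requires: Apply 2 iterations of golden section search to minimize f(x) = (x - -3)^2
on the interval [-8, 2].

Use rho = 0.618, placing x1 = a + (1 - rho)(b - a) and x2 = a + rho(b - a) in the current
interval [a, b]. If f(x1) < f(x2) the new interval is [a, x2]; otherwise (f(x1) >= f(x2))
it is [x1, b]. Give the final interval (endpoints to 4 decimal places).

Golden section search for min of f(x) = (x - -3)^2 on [-8, 2].
Each step: x1 = a + (1 - rho)(b - a), x2 = a + rho(b - a); if f(x1) < f(x2) keep [a, x2], otherwise keep [x1, b].
Step 1: [-8.0000, 2.0000], x1=-4.1800 (f=1.3924), x2=-1.8200 (f=1.3924); f(x1) = f(x2) (tie, not '<') => keep [-4.1800, 2.0000]
Step 2: [-4.1800, 2.0000], x1=-1.8192 (f=1.3942), x2=-0.3608 (f=6.9656); f(x1) < f(x2) => keep [-4.1800, -0.3608]
Final interval: [-4.1800, -0.3608]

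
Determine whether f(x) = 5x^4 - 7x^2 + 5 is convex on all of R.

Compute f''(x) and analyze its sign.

f(x) = 5x^4 - 7x^2 + 5
f'(x) = 20x^3 + -14x
f''(x) = 60x^2 + -14
f''(0) = -14 < 0, so not convex near x = 0
Therefore, f is not globally convex on R.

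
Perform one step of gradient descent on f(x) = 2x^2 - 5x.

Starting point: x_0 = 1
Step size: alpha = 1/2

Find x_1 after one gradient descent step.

f(x) = 2x^2 - 5x
f'(x) = 4x - 5
f'(1) = 4*1 + (-5) = -1
x_1 = x_0 - alpha * f'(x_0) = 1 - 1/2 * -1 = 3/2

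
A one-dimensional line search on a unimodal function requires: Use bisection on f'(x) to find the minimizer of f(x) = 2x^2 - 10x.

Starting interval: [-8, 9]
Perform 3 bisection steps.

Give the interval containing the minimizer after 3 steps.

Finding critical point of f(x) = 2x^2 - 10x using bisection on f'(x) = 4x + -10.
f'(x) = 0 when x = 5/2.
Starting interval: [-8, 9]
Step 1: mid = 1/2, f'(mid) = -8, new interval = [1/2, 9]
Step 2: mid = 19/4, f'(mid) = 9, new interval = [1/2, 19/4]
Step 3: mid = 21/8, f'(mid) = 1/2, new interval = [1/2, 21/8]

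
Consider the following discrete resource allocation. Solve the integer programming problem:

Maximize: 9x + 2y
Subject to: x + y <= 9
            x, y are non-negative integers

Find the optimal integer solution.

Objective: 9x + 2y, constraint: x + y <= 9
Coefficient of x is 9 >= coefficient of y is 2, so allocate the entire budget to x.
Optimal: x = 9, y = 0, value = 81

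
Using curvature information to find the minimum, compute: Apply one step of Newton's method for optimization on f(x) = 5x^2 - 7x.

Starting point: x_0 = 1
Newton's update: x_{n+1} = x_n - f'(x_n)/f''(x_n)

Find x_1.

f(x) = 5x^2 - 7x
f'(x) = 10x + (-7), f''(x) = 10
Newton step: x_1 = x_0 - f'(x_0)/f''(x_0)
f'(1) = 3
x_1 = 1 - 3/10 = 7/10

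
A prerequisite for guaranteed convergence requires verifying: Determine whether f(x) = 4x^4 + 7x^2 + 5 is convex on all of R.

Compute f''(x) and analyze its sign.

f(x) = 4x^4 + 7x^2 + 5
f'(x) = 16x^3 + 14x
f''(x) = 48x^2 + 14
f''(x) = 48x^2 + 14 >= 14 > 0 for all x
Therefore, f is convex on R.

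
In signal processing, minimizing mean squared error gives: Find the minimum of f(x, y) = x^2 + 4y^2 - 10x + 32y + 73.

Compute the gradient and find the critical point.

f(x,y) = x^2 + 4y^2 - 10x + 32y + 73
df/dx = 2x + (-10) = 0  =>  x = 5
df/dy = 8y + (32) = 0  =>  y = -4
f(5, -4) = 1*(5)^2 + 4*(-4)^2 + -10*(5) + 32*(-4) + 73 = -16
Hessian is diagonal with entries 2, 8 > 0, so this is a minimum.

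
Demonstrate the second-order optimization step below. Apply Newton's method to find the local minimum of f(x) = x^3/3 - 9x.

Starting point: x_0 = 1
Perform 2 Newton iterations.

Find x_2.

f(x) = x^3/3 - 9x
f'(x) = x^2 - 9, f''(x) = 2x
Newton update: x_{n+1} = x_n - (x_n^2 - 9)/(2*x_n)
Step 1: x_0 = 1, f'=-8, f''=2, x_1 = 5
Step 2: x_1 = 5, f'=16, f''=10, x_2 = 17/5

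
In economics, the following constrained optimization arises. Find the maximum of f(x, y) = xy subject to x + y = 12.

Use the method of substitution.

Substitute y = 12 - x into f(x,y) = xy:
g(x) = x(12 - x) = 12x - x^2
g'(x) = 12 - 2x = 0  =>  x = 6
y = 12 - 6 = 6
Maximum value = 6 * 6 = 36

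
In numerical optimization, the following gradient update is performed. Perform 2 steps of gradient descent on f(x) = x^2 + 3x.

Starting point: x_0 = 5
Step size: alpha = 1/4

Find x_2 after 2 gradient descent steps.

f(x) = x^2 + 3x, f'(x) = 2x + (3)
Step 1: f'(5) = 13, x_1 = 5 - 1/4 * 13 = 7/4
Step 2: f'(7/4) = 13/2, x_2 = 7/4 - 1/4 * 13/2 = 1/8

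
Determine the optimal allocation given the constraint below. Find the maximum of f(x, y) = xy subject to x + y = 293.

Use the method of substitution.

Substitute y = 293 - x into f(x,y) = xy:
g(x) = x(293 - x) = 293x - x^2
g'(x) = 293 - 2x = 0  =>  x = 293/2
y = 293 - 293/2 = 293/2
Maximum value = (293/2) * (293/2) = 85849/4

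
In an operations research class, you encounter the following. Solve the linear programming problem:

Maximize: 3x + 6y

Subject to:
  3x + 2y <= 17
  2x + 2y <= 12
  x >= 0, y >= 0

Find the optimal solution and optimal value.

Feasible vertices: (0, 0), (0, 6), (5, 1), (17/3, 0)
Objective 3x + 6y at each:
  (0, 0): 0
  (0, 6): 36
  (5, 1): 21
  (17/3, 0): 17
Maximum is 36 at (0, 6).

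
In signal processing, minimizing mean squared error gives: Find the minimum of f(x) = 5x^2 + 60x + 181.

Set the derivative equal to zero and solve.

f(x) = 5x^2 + 60x + 181
f'(x) = 10x + (60) = 0
x = -60/10 = -6
f(-6) = 1
Since f''(x) = 10 > 0, this is a minimum.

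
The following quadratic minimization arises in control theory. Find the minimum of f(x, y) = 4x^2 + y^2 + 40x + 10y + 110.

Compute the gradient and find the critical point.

f(x,y) = 4x^2 + y^2 + 40x + 10y + 110
df/dx = 8x + (40) = 0  =>  x = -5
df/dy = 2y + (10) = 0  =>  y = -5
f(-5, -5) = 4*(-5)^2 + 1*(-5)^2 + 40*(-5) + 10*(-5) + 110 = -15
Hessian is diagonal with entries 8, 2 > 0, so this is a minimum.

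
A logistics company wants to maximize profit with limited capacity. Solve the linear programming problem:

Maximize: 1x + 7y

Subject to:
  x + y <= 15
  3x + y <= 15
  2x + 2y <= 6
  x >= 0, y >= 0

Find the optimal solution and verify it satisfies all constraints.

Feasible vertices: (0, 0), (0, 3), (3, 0)
Objective 1x + 7y at each vertex:
  (0, 0): 0
  (0, 3): 21
  (3, 0): 3
Maximum is 21 at (0, 3).
Verify constraints at (x, y) = (0, 3):
  1*0 + 1*3 = 3 <= 15
  3*0 + 1*3 = 3 <= 15
  2*0 + 2*3 = 6 <= 6 (active)
  x = 0 >= 0, y = 3 >= 0. All constraints satisfied.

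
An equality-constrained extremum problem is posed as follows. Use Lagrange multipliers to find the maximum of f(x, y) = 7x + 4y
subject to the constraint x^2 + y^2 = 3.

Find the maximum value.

Set up Lagrange conditions: grad f = lambda * grad g
  7 = 2*lambda*x
  4 = 2*lambda*y
From these: x/y = 7/4, so x = 7t, y = 4t for some t.
Substitute into constraint: (7t)^2 + (4t)^2 = 3
  t^2 * 65 = 3
  t = sqrt(3/65)
Maximum = 7*x + 4*y = (7^2 + 4^2)*t = 65 * sqrt(3/65) = sqrt(195)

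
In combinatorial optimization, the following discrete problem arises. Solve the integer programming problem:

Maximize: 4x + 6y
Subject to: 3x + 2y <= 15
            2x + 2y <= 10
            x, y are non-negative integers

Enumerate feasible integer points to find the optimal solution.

Constraint 1: 3x + 2y <= 15
Constraint 2: 2x + 2y <= 10
Feasible x range (need y >= 0): 0 <= x <= min(15/3, 10/2) => x in {0, ..., 5}.
Enumerate feasible integer points row by row (the coefficient of y is 6 > 0, so for each x the largest feasible y gives the best value):
  x = 0: y <= min((15 - 3*0)/2, (10 - 2*0)/2) => y in {0, ..., 5}; best 4*0 + 6*5 = 30
  x = 1: y <= min((15 - 3*1)/2, (10 - 2*1)/2) => y in {0, ..., 4}; best 4*1 + 6*4 = 28
  x = 2: y <= min((15 - 3*2)/2, (10 - 2*2)/2) => y in {0, ..., 3}; best 4*2 + 6*3 = 26
  x = 3: y <= min((15 - 3*3)/2, (10 - 2*3)/2) => y in {0, ..., 2}; best 4*3 + 6*2 = 24
  x = 4: y <= min((15 - 3*4)/2, (10 - 2*4)/2) => y in {0, ..., 1}; best 4*4 + 6*1 = 22
  x = 5: y <= min((15 - 3*5)/2, (10 - 2*5)/2) => y in {0}; best 4*5 + 6*0 = 20
The maximum 4x + 6y = 30 is achieved at x = 0, y = 5.
Check: 3*0 + 2*5 = 10 <= 15 and 2*0 + 2*5 = 10 <= 10.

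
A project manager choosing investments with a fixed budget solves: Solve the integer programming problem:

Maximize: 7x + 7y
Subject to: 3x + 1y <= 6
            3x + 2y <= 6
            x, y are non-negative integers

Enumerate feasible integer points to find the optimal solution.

Constraint 1: 3x + 1y <= 6
Constraint 2: 3x + 2y <= 6
Feasible x range (need y >= 0): 0 <= x <= min(6/3, 6/3) => x in {0, ..., 2}.
Enumerate feasible integer points row by row (the coefficient of y is 7 > 0, so for each x the largest feasible y gives the best value):
  x = 0: y <= min((6 - 3*0)/1, (6 - 3*0)/2) => y in {0, ..., 3}; best 7*0 + 7*3 = 21
  x = 1: y <= min((6 - 3*1)/1, (6 - 3*1)/2) => y in {0, ..., 1}; best 7*1 + 7*1 = 14
  x = 2: y <= min((6 - 3*2)/1, (6 - 3*2)/2) => y in {0}; best 7*2 + 7*0 = 14
The maximum 7x + 7y = 21 is achieved at x = 0, y = 3.
Check: 3*0 + 1*3 = 3 <= 6 and 3*0 + 2*3 = 6 <= 6.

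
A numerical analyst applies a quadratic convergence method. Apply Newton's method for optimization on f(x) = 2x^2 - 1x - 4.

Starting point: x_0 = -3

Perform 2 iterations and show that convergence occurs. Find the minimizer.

f(x) = 2x^2 - 1x - 4, f'(x) = 4x + (-1), f''(x) = 4
Step 1: f'(-3) = -13, x_1 = -3 - -13/4 = 1/4
Step 2: f'(1/4) = 0, x_2 = 1/4 (converged)
Newton's method converges in 1 step for quadratics.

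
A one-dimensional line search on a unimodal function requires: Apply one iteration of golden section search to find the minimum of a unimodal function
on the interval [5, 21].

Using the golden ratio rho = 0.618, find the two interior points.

Golden section search on [5, 21].
Golden ratio rho = 0.618 (approx).
Interior points:
  x_1 = 5 + (1-0.618)*16 = 11.1120
  x_2 = 5 + 0.618*16 = 14.8880
Compare f(x_1) and f(x_2) to determine which subinterval to keep.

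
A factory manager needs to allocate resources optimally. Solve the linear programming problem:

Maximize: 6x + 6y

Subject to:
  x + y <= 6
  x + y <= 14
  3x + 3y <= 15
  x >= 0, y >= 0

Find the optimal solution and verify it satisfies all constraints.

Feasible vertices: (0, 0), (0, 5), (5, 0)
Objective 6x + 6y at each vertex:
  (0, 0): 0
  (0, 5): 30
  (5, 0): 30
Maximum is 30 at (0, 5).
Verify constraints at (x, y) = (0, 5):
  1*0 + 1*5 = 5 <= 6
  1*0 + 1*5 = 5 <= 14
  3*0 + 3*5 = 15 <= 15 (active)
  x = 0 >= 0, y = 5 >= 0. All constraints satisfied.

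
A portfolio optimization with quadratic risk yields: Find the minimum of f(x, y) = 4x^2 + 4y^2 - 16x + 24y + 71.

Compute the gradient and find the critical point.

f(x,y) = 4x^2 + 4y^2 - 16x + 24y + 71
df/dx = 8x + (-16) = 0  =>  x = 2
df/dy = 8y + (24) = 0  =>  y = -3
f(2, -3) = 4*(2)^2 + 4*(-3)^2 + -16*(2) + 24*(-3) + 71 = 19
Hessian is diagonal with entries 8, 8 > 0, so this is a minimum.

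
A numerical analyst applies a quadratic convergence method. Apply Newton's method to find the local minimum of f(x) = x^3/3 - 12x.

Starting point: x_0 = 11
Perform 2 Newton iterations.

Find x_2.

f(x) = x^3/3 - 12x
f'(x) = x^2 - 12, f''(x) = 2x
Newton update: x_{n+1} = x_n - (x_n^2 - 12)/(2*x_n)
Step 1: x_0 = 11, f'=109, f''=22, x_1 = 133/22
Step 2: x_1 = 133/22, f'=11881/484, f''=133/11, x_2 = 23497/5852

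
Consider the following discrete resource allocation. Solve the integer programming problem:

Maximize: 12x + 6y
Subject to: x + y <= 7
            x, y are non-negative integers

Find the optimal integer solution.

Objective: 12x + 6y, constraint: x + y <= 7
Coefficient of x is 12 >= coefficient of y is 6, so allocate the entire budget to x.
Optimal: x = 7, y = 0, value = 84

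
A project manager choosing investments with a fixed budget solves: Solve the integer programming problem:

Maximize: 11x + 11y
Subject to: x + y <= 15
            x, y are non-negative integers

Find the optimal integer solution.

Objective: 11x + 11y, constraint: x + y <= 15
Coefficient of x is 11 >= coefficient of y is 11, so allocate the entire budget to x.
Optimal: x = 15, y = 0, value = 165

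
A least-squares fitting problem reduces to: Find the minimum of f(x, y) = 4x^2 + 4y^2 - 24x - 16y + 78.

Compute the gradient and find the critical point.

f(x,y) = 4x^2 + 4y^2 - 24x - 16y + 78
df/dx = 8x + (-24) = 0  =>  x = 3
df/dy = 8y + (-16) = 0  =>  y = 2
f(3, 2) = 4*(3)^2 + 4*(2)^2 + -24*(3) + -16*(2) + 78 = 26
Hessian is diagonal with entries 8, 8 > 0, so this is a minimum.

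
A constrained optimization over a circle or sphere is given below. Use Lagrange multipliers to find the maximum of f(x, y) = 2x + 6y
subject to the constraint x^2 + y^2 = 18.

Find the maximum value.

Set up Lagrange conditions: grad f = lambda * grad g
  2 = 2*lambda*x
  6 = 2*lambda*y
From these: x/y = 2/6, so x = 2t, y = 6t for some t.
Substitute into constraint: (2t)^2 + (6t)^2 = 18
  t^2 * 40 = 18
  t = sqrt(18/40)
Maximum = 2*x + 6*y = (2^2 + 6^2)*t = 40 * sqrt(18/40) = sqrt(720)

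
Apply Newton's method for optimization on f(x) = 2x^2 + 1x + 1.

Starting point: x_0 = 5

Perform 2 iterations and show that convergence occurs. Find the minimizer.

f(x) = 2x^2 + 1x + 1, f'(x) = 4x + (1), f''(x) = 4
Step 1: f'(5) = 21, x_1 = 5 - 21/4 = -1/4
Step 2: f'(-1/4) = 0, x_2 = -1/4 (converged)
Newton's method converges in 1 step for quadratics.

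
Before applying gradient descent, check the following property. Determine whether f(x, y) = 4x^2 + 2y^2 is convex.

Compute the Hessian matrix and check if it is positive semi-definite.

f(x,y) = 4x^2 + 2y^2
Hessian H = [[8, 0], [0, 4]]
trace(H) = 12, det(H) = 32
Eigenvalues: (12 +/- sqrt(16)) / 2 = 8, 4
Since both eigenvalues > 0, f is convex.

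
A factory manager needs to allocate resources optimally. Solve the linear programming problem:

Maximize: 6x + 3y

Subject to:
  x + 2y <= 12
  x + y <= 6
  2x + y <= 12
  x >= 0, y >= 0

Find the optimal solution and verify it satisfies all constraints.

Feasible vertices: (0, 0), (0, 6), (6, 0)
Objective 6x + 3y at each vertex:
  (0, 0): 0
  (0, 6): 18
  (6, 0): 36
Maximum is 36 at (6, 0).
Verify constraints at (x, y) = (6, 0):
  1*6 + 2*0 = 6 <= 12
  1*6 + 1*0 = 6 <= 6 (active)
  2*6 + 1*0 = 12 <= 12 (active)
  x = 6 >= 0, y = 0 >= 0. All constraints satisfied.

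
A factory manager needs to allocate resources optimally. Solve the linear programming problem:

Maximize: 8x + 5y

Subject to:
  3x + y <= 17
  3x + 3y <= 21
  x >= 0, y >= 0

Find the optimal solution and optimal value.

Feasible vertices: (0, 0), (0, 7), (5, 2), (17/3, 0)
Objective 8x + 5y at each:
  (0, 0): 0
  (0, 7): 35
  (5, 2): 50
  (17/3, 0): 136/3
Maximum is 50 at (5, 2).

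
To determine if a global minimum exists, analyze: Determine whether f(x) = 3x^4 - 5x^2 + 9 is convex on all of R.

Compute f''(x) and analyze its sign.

f(x) = 3x^4 - 5x^2 + 9
f'(x) = 12x^3 + -10x
f''(x) = 36x^2 + -10
f''(0) = -10 < 0, so not convex near x = 0
Therefore, f is not globally convex on R.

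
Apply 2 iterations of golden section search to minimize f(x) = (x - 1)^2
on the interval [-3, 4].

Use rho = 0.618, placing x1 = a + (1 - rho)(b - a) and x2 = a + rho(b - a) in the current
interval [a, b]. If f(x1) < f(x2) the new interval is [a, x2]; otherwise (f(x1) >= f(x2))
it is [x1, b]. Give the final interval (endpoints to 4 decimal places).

Golden section search for min of f(x) = (x - 1)^2 on [-3, 4].
Each step: x1 = a + (1 - rho)(b - a), x2 = a + rho(b - a); if f(x1) < f(x2) keep [a, x2], otherwise keep [x1, b].
Step 1: [-3.0000, 4.0000], x1=-0.3260 (f=1.7583), x2=1.3260 (f=0.1063); f(x1) > f(x2) => keep [-0.3260, 4.0000]
Step 2: [-0.3260, 4.0000], x1=1.3265 (f=0.1066), x2=2.3475 (f=1.8157); f(x1) < f(x2) => keep [-0.3260, 2.3475]
Final interval: [-0.3260, 2.3475]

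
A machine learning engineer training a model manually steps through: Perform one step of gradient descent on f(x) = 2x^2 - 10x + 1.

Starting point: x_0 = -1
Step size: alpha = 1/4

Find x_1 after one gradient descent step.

f(x) = 2x^2 - 10x + 1
f'(x) = 4x - 10
f'(-1) = 4*-1 + (-10) = -14
x_1 = x_0 - alpha * f'(x_0) = -1 - 1/4 * -14 = 5/2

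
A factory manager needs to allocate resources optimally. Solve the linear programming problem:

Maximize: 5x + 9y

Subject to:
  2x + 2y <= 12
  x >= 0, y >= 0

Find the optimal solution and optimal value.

The feasible region has vertices at [(0, 0), (6, 0), (0, 6)].
Checking objective 5x + 9y at each vertex:
  (0, 0): 5*0 + 9*0 = 0
  (6, 0): 5*6 + 9*0 = 30
  (0, 6): 5*0 + 9*6 = 54
Maximum is 54 at (0, 6).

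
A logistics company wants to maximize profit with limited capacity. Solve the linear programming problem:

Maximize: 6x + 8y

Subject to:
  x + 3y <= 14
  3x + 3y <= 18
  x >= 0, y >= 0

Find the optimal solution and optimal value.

Feasible vertices: (0, 0), (0, 14/3), (2, 4), (6, 0)
Objective 6x + 8y at each:
  (0, 0): 0
  (0, 14/3): 112/3
  (2, 4): 44
  (6, 0): 36
Maximum is 44 at (2, 4).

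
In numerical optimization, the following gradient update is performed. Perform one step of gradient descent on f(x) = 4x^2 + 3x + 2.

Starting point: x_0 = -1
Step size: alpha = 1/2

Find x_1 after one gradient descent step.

f(x) = 4x^2 + 3x + 2
f'(x) = 8x + 3
f'(-1) = 8*-1 + (3) = -5
x_1 = x_0 - alpha * f'(x_0) = -1 - 1/2 * -5 = 3/2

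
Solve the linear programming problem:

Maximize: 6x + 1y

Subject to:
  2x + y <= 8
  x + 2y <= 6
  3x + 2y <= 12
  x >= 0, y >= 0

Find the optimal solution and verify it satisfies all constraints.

Feasible vertices: (0, 0), (0, 3), (3, 3/2), (4, 0)
Objective 6x + 1y at each vertex:
  (0, 0): 0
  (0, 3): 3
  (3, 3/2): 39/2
  (4, 0): 24
Maximum is 24 at (4, 0).
Verify constraints at (x, y) = (4, 0):
  2*4 + 1*0 = 8 <= 8 (active)
  1*4 + 2*0 = 4 <= 6
  3*4 + 2*0 = 12 <= 12 (active)
  x = 4 >= 0, y = 0 >= 0. All constraints satisfied.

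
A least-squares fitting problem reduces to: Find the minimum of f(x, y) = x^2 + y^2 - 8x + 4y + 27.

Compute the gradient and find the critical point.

f(x,y) = x^2 + y^2 - 8x + 4y + 27
df/dx = 2x + (-8) = 0  =>  x = 4
df/dy = 2y + (4) = 0  =>  y = -2
f(4, -2) = 1*(4)^2 + 1*(-2)^2 + -8*(4) + 4*(-2) + 27 = 7
Hessian is diagonal with entries 2, 2 > 0, so this is a minimum.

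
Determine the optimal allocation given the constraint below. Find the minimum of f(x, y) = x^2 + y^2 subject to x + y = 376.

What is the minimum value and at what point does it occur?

Substitute y = 376 - x into f(x,y) = x^2 + y^2:
g(x) = x^2 + (376 - x)^2 = 2x^2 - 752x + 141376
g'(x) = 4x - 752 = 0  =>  x = 188
y = 376 - 188 = 188
Minimum value = 188^2 + 188^2 = 70688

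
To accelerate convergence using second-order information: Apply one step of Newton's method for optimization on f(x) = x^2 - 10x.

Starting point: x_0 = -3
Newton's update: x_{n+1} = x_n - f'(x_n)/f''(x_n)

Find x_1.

f(x) = x^2 - 10x
f'(x) = 2x + (-10), f''(x) = 2
Newton step: x_1 = x_0 - f'(x_0)/f''(x_0)
f'(-3) = -16
x_1 = -3 - -16/2 = 5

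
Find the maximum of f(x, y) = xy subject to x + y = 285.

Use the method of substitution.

Substitute y = 285 - x into f(x,y) = xy:
g(x) = x(285 - x) = 285x - x^2
g'(x) = 285 - 2x = 0  =>  x = 285/2
y = 285 - 285/2 = 285/2
Maximum value = (285/2) * (285/2) = 81225/4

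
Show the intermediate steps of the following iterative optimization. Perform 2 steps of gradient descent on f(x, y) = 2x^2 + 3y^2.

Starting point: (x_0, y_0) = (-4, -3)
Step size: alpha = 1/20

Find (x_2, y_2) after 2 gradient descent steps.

f(x,y) = 2x^2 + 3y^2
grad_x = 4x + 0y, grad_y = 6y + 0x
Step 1: grad = (-16, -18), (-16/5, -21/10)
Step 2: grad = (-64/5, -63/5), (-64/25, -147/100)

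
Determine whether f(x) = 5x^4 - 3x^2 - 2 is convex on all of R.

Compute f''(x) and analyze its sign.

f(x) = 5x^4 - 3x^2 - 2
f'(x) = 20x^3 + -6x
f''(x) = 60x^2 + -6
f''(0) = -6 < 0, so not convex near x = 0
Therefore, f is not globally convex on R.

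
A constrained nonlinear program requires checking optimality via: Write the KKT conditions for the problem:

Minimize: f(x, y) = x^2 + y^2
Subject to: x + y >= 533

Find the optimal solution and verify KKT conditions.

KKT conditions for min x^2 + y^2 s.t. x + y >= 533:
Stationarity: 2x = mu, 2y = mu
So x = y = mu/2.
Complementary slackness: mu*(x + y - 533) = 0
Primal feasibility: x + y >= 533; dual feasibility: mu >= 0
If mu = 0 then x = y = 0, but 0 + 0 < 533 is infeasible, so the constraint is active.
Constraint active: x + y = 2*(mu/2) = 533 => mu = 533
x = y = 533/2, f = 284089/2
Verify: stationarity 2*(533/2) = 533 = mu; primal 533/2 + 533/2 = 533 >= 533; dual mu = 533 >= 0; complementary slackness 533*(533 - 533) = 0. All KKT conditions hold.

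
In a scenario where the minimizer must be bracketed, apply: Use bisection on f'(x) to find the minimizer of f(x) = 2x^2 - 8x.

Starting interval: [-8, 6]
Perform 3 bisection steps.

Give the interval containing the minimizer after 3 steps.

Finding critical point of f(x) = 2x^2 - 8x using bisection on f'(x) = 4x + -8.
f'(x) = 0 when x = 2.
Starting interval: [-8, 6]
Step 1: mid = -1, f'(mid) = -12, new interval = [-1, 6]
Step 2: mid = 5/2, f'(mid) = 2, new interval = [-1, 5/2]
Step 3: mid = 3/4, f'(mid) = -5, new interval = [3/4, 5/2]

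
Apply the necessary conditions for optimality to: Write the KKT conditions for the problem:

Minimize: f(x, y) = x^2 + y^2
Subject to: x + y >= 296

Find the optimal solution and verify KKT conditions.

KKT conditions for min x^2 + y^2 s.t. x + y >= 296:
Stationarity: 2x = mu, 2y = mu
So x = y = mu/2.
Complementary slackness: mu*(x + y - 296) = 0
Primal feasibility: x + y >= 296; dual feasibility: mu >= 0
If mu = 0 then x = y = 0, but 0 + 0 < 296 is infeasible, so the constraint is active.
Constraint active: x + y = 2*(mu/2) = 296 => mu = 296
x = y = 148, f = 43808
Verify: stationarity 2*148 = 296 = mu; primal 148 + 148 = 296 >= 296; dual mu = 296 >= 0; complementary slackness 296*(296 - 296) = 0. All KKT conditions hold.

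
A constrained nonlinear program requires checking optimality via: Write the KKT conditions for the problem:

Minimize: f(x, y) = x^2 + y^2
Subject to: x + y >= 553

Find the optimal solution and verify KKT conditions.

KKT conditions for min x^2 + y^2 s.t. x + y >= 553:
Stationarity: 2x = mu, 2y = mu
So x = y = mu/2.
Complementary slackness: mu*(x + y - 553) = 0
Primal feasibility: x + y >= 553; dual feasibility: mu >= 0
If mu = 0 then x = y = 0, but 0 + 0 < 553 is infeasible, so the constraint is active.
Constraint active: x + y = 2*(mu/2) = 553 => mu = 553
x = y = 553/2, f = 305809/2
Verify: stationarity 2*(553/2) = 553 = mu; primal 553/2 + 553/2 = 553 >= 553; dual mu = 553 >= 0; complementary slackness 553*(553 - 553) = 0. All KKT conditions hold.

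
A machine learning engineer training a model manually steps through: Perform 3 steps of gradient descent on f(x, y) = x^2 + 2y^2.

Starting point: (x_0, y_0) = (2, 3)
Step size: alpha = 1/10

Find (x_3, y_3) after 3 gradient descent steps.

f(x,y) = x^2 + 2y^2
grad_x = 2x + 0y, grad_y = 4y + 0x
Step 1: grad = (4, 12), (8/5, 9/5)
Step 2: grad = (16/5, 36/5), (32/25, 27/25)
Step 3: grad = (64/25, 108/25), (128/125, 81/125)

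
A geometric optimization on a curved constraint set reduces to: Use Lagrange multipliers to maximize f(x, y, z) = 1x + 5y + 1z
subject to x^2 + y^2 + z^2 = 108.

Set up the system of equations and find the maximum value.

Lagrange conditions: 1 = 2*lambda*x, 5 = 2*lambda*y, 1 = 2*lambda*z
So x:1 = y:5 = z:1, i.e. x = 1t, y = 5t, z = 1t
Constraint: t^2*(1^2 + 5^2 + 1^2) = 108
  t^2 * 27 = 108  =>  t = sqrt(4)
Maximum = 1*1t + 5*5t + 1*1t = 27*sqrt(4) = 54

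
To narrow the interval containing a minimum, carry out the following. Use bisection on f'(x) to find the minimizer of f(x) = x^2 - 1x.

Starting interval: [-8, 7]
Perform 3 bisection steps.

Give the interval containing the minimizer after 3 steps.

Finding critical point of f(x) = x^2 - 1x using bisection on f'(x) = 2x + -1.
f'(x) = 0 when x = 1/2.
Starting interval: [-8, 7]
Step 1: mid = -1/2, f'(mid) = -2, new interval = [-1/2, 7]
Step 2: mid = 13/4, f'(mid) = 11/2, new interval = [-1/2, 13/4]
Step 3: mid = 11/8, f'(mid) = 7/4, new interval = [-1/2, 11/8]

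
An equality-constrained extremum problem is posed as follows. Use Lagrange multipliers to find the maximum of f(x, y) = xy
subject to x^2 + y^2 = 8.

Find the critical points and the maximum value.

Lagrange conditions: y = 2*lambda*x and x = 2*lambda*y
If x = 0 then y = 0, violating the constraint, so x, y != 0.
Dividing: y/x = x/y => x^2 = y^2 => y = x or y = -x
Constraint: 2x^2 = 8 => x^2 = 4 => x = +/-2
Critical points: (2, 2), (-2, -2), (2, -2), (-2, 2)
  y = x:  xy = x^2 = 4  at (2, 2) and (-2, -2)
  y = -x: xy = -x^2 = -4 at (2, -2) and (-2, 2)
Maximum xy = 4 at (2, 2) and (-2, -2)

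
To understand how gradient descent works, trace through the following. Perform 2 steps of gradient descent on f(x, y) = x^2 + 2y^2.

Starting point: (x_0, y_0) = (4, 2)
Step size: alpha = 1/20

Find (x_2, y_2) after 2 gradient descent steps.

f(x,y) = x^2 + 2y^2
grad_x = 2x + 0y, grad_y = 4y + 0x
Step 1: grad = (8, 8), (18/5, 8/5)
Step 2: grad = (36/5, 32/5), (81/25, 32/25)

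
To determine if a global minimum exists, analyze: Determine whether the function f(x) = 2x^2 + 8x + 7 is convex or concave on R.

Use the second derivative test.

f(x) = 2x^2 + 8x + 7
f'(x) = 4x + 8
f''(x) = 4
Since f''(x) = 4 > 0 for all x, f is convex on R.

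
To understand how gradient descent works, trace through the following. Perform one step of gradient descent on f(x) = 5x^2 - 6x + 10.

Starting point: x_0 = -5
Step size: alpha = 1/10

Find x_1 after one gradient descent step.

f(x) = 5x^2 - 6x + 10
f'(x) = 10x - 6
f'(-5) = 10*-5 + (-6) = -56
x_1 = x_0 - alpha * f'(x_0) = -5 - 1/10 * -56 = 3/5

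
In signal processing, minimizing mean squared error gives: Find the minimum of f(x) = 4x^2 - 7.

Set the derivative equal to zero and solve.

f(x) = 4x^2 - 7
f'(x) = 8x + (0) = 0
x = 0/8 = 0
f(0) = -7
Since f''(x) = 8 > 0, this is a minimum.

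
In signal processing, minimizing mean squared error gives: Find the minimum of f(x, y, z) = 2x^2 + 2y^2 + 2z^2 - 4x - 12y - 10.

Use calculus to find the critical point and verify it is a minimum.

f(x,y,z) = 2x^2 + 2y^2 + 2z^2 - 4x - 12y - 10
df/dx = 4x + (-4) = 0 => x = 1
df/dy = 4y + (-12) = 0 => y = 3
df/dz = 4z + (0) = 0 => z = 0
f(1,3,0) = 2*(1)^2 + 2*(3)^2 + 2*(0)^2 + -4*(1) + -12*(3) + -10 = -30
Hessian is diagonal with entries 4, 4, 4 > 0, confirmed minimum.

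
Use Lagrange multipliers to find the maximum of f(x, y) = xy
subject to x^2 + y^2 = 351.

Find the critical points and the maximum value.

Lagrange conditions: y = 2*lambda*x and x = 2*lambda*y
If x = 0 then y = 0, violating the constraint, so x, y != 0.
Dividing: y/x = x/y => x^2 = y^2 => y = x or y = -x
Constraint: 2x^2 = 351 => x^2 = 351/2 => x = +/-sqrt(351/2)
Critical points: (sqrt(351/2), sqrt(351/2)), (-sqrt(351/2), -sqrt(351/2)), (sqrt(351/2), -sqrt(351/2)), (-sqrt(351/2), sqrt(351/2))
  y = x:  xy = x^2 = 351/2  at (sqrt(351/2), sqrt(351/2)) and (-sqrt(351/2), -sqrt(351/2))
  y = -x: xy = -x^2 = -351/2 at (sqrt(351/2), -sqrt(351/2)) and (-sqrt(351/2), sqrt(351/2))
Maximum xy = 351/2 at (sqrt(351/2), sqrt(351/2)) and (-sqrt(351/2), -sqrt(351/2))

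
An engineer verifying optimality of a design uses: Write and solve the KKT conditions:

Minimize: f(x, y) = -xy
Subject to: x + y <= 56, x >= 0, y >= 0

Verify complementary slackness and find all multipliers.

Problem: min -xy s.t. x + y <= 56 (multiplier lambda), x >= 0 (mu_x), y >= 0 (mu_y)
KKT stationarity: -y + lambda - mu_x = 0, -x + lambda - mu_y = 0, with lambda, mu_x, mu_y >= 0
Complementary slackness: lambda*(x + y - 56) = 0, mu_x*x = 0, mu_y*y = 0
If lambda = 0: y = -mu_x <= 0 and x = -mu_y <= 0 force x = y = 0 with f = 0; but x = y = 28 is feasible with f = -784 < 0, so this is not the minimum. Hence lambda > 0 and x + y = 56.
Try x > 0, y > 0 (so mu_x = mu_y = 0): y = lambda, x = lambda => x = y = lambda
x + y = 56 => 2*lambda = 56 => lambda = 28
x* = y* = 28 > 0, consistent with mu_x = mu_y = 0.
(Any feasible point with x = 0 or y = 0 has f = 0 > -784, so the minimum is not on those boundaries.)
min(-xy) = -784 (i.e. max xy = 784)
Multipliers: lambda = 28, mu_x = 0, mu_y = 0
Complementary slackness: lambda*(x + y - 56) = 28*(28 + 28 - 56) = 0, mu_x*x = 0*28 = 0, mu_y*y = 0*28 = 0. Satisfied.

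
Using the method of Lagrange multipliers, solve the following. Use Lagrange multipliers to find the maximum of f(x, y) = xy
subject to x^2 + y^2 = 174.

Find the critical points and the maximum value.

Lagrange conditions: y = 2*lambda*x and x = 2*lambda*y
If x = 0 then y = 0, violating the constraint, so x, y != 0.
Dividing: y/x = x/y => x^2 = y^2 => y = x or y = -x
Constraint: 2x^2 = 174 => x^2 = 87 => x = +/-sqrt(87)
Critical points: (sqrt(87), sqrt(87)), (-sqrt(87), -sqrt(87)), (sqrt(87), -sqrt(87)), (-sqrt(87), sqrt(87))
  y = x:  xy = x^2 = 87  at (sqrt(87), sqrt(87)) and (-sqrt(87), -sqrt(87))
  y = -x: xy = -x^2 = -87 at (sqrt(87), -sqrt(87)) and (-sqrt(87), sqrt(87))
Maximum xy = 87 at (sqrt(87), sqrt(87)) and (-sqrt(87), -sqrt(87))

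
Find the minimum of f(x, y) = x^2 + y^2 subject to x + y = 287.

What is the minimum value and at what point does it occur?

Substitute y = 287 - x into f(x,y) = x^2 + y^2:
g(x) = x^2 + (287 - x)^2 = 2x^2 - 574x + 82369
g'(x) = 4x - 574 = 0  =>  x = 287/2
y = 287 - 287/2 = 287/2
Minimum value = (287/2)^2 + (287/2)^2 = 82369/2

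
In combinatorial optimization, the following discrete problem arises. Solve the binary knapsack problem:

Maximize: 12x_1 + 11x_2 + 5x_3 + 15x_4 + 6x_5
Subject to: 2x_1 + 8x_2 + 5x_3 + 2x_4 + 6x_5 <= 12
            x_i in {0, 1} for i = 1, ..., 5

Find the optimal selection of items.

Items: item 1 (v=12, w=2), item 2 (v=11, w=8), item 3 (v=5, w=5), item 4 (v=15, w=2), item 5 (v=6, w=6)
Capacity: 12
Checking all 32 subsets (w = total weight, v = total value):
  {}: w = 0, v = 0
  {1}: w = 2, v = 12
  {2}: w = 8, v = 11
  {3}: w = 5, v = 5
  {4}: w = 2, v = 15
  {5}: w = 6, v = 6
  {1, 2}: w = 10, v = 23
  {1, 3}: w = 7, v = 17
  {1, 4}: w = 4, v = 27
  {1, 5}: w = 8, v = 18
  {2, 3}: w = 13 > 12, infeasible
  {2, 4}: w = 10, v = 26
  {2, 5}: w = 14 > 12, infeasible
  {3, 4}: w = 7, v = 20
  {3, 5}: w = 11, v = 11
  {4, 5}: w = 8, v = 21
  {1, 2, 3}: w = 15 > 12, infeasible
  {1, 2, 4}: w = 12, v = 38
  {1, 2, 5}: w = 16 > 12, infeasible
  {1, 3, 4}: w = 9, v = 32
  {1, 3, 5}: w = 13 > 12, infeasible
  {1, 4, 5}: w = 10, v = 33
  {2, 3, 4}: w = 15 > 12, infeasible
  {2, 3, 5}: w = 19 > 12, infeasible
  {2, 4, 5}: w = 16 > 12, infeasible
  {3, 4, 5}: w = 13 > 12, infeasible
  {1, 2, 3, 4}: w = 17 > 12, infeasible
  {1, 2, 3, 5}: w = 21 > 12, infeasible
  {1, 2, 4, 5}: w = 18 > 12, infeasible
  {1, 3, 4, 5}: w = 15 > 12, infeasible
  {2, 3, 4, 5}: w = 21 > 12, infeasible
  {1, 2, 3, 4, 5}: w = 23 > 12, infeasible
Best feasible subset: items [1, 2, 4]
Total weight: 12 <= 12, total value: 38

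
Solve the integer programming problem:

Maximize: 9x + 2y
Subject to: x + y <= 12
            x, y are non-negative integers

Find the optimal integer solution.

Objective: 9x + 2y, constraint: x + y <= 12
Coefficient of x is 9 >= coefficient of y is 2, so allocate the entire budget to x.
Optimal: x = 12, y = 0, value = 108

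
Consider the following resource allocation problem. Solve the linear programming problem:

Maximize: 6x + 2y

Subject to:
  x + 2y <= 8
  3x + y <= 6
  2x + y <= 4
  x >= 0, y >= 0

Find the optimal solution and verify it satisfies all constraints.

Feasible vertices: (0, 0), (0, 4), (2, 0)
Objective 6x + 2y at each vertex:
  (0, 0): 0
  (0, 4): 8
  (2, 0): 12
Maximum is 12 at (2, 0).
Verify constraints at (x, y) = (2, 0):
  1*2 + 2*0 = 2 <= 8
  3*2 + 1*0 = 6 <= 6 (active)
  2*2 + 1*0 = 4 <= 4 (active)
  x = 2 >= 0, y = 0 >= 0. All constraints satisfied.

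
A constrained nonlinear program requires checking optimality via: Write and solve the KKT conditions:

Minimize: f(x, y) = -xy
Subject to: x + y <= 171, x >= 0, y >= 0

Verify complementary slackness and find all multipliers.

Problem: min -xy s.t. x + y <= 171 (multiplier lambda), x >= 0 (mu_x), y >= 0 (mu_y)
KKT stationarity: -y + lambda - mu_x = 0, -x + lambda - mu_y = 0, with lambda, mu_x, mu_y >= 0
Complementary slackness: lambda*(x + y - 171) = 0, mu_x*x = 0, mu_y*y = 0
If lambda = 0: y = -mu_x <= 0 and x = -mu_y <= 0 force x = y = 0 with f = 0; but x = y = 171/2 is feasible with f = -29241/4 < 0, so this is not the minimum. Hence lambda > 0 and x + y = 171.
Try x > 0, y > 0 (so mu_x = mu_y = 0): y = lambda, x = lambda => x = y = lambda
x + y = 171 => 2*lambda = 171 => lambda = 171/2
x* = y* = 171/2 > 0, consistent with mu_x = mu_y = 0.
(Any feasible point with x = 0 or y = 0 has f = 0 > -29241/4, so the minimum is not on those boundaries.)
min(-xy) = -29241/4 (i.e. max xy = 29241/4)
Multipliers: lambda = 171/2, mu_x = 0, mu_y = 0
Complementary slackness: lambda*(x + y - 171) = 171/2*(171/2 + 171/2 - 171) = 0, mu_x*x = 0*171/2 = 0, mu_y*y = 0*171/2 = 0. Satisfied.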